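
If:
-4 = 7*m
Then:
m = -4/7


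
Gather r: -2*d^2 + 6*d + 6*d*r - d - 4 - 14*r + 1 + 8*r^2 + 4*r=-2*d^2 + 5*d + 8*r^2 + r*(6*d - 10) - 3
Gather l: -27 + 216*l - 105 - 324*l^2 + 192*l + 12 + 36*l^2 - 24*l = -288*l^2 + 384*l - 120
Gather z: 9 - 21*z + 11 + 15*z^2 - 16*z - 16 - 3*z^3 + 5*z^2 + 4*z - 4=-3*z^3 + 20*z^2 - 33*z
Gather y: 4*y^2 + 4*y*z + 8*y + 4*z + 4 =4*y^2 + y*(4*z + 8) + 4*z + 4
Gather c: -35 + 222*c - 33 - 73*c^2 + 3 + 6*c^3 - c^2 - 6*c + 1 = 6*c^3 - 74*c^2 + 216*c - 64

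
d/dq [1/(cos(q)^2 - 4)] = 2*sin(q)*cos(q)/(cos(q)^2 - 4)^2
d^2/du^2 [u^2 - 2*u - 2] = 2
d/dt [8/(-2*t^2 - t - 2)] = 8*(4*t + 1)/(2*t^2 + t + 2)^2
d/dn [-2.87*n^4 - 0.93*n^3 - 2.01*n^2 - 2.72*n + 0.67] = -11.48*n^3 - 2.79*n^2 - 4.02*n - 2.72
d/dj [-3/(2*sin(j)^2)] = 3*cos(j)/sin(j)^3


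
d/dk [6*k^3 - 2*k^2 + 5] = 2*k*(9*k - 2)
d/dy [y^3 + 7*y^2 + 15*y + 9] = 3*y^2 + 14*y + 15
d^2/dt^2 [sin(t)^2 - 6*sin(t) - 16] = 6*sin(t) + 2*cos(2*t)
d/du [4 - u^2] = -2*u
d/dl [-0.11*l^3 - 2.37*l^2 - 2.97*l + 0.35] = -0.33*l^2 - 4.74*l - 2.97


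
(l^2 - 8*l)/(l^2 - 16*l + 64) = l/(l - 8)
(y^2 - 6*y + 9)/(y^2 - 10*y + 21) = (y - 3)/(y - 7)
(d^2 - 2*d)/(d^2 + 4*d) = (d - 2)/(d + 4)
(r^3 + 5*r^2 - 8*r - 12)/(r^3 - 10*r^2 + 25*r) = (r^3 + 5*r^2 - 8*r - 12)/(r*(r^2 - 10*r + 25))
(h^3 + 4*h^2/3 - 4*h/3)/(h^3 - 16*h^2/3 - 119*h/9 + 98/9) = 3*h*(h + 2)/(3*h^2 - 14*h - 49)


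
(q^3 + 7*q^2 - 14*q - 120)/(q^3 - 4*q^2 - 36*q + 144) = (q + 5)/(q - 6)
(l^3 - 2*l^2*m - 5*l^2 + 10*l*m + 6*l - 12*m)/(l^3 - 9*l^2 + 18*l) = (l^2 - 2*l*m - 2*l + 4*m)/(l*(l - 6))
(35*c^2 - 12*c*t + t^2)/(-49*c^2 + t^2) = (-5*c + t)/(7*c + t)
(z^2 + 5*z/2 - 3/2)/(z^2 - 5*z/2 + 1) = (z + 3)/(z - 2)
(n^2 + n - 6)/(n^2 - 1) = (n^2 + n - 6)/(n^2 - 1)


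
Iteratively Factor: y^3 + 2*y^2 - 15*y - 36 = (y + 3)*(y^2 - y - 12) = (y + 3)^2*(y - 4)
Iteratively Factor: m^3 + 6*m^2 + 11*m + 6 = (m + 1)*(m^2 + 5*m + 6) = (m + 1)*(m + 2)*(m + 3)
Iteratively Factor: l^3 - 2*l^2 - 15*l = (l)*(l^2 - 2*l - 15) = l*(l - 5)*(l + 3)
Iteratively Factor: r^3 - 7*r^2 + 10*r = (r)*(r^2 - 7*r + 10) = r*(r - 5)*(r - 2)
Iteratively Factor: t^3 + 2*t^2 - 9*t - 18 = (t + 3)*(t^2 - t - 6) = (t - 3)*(t + 3)*(t + 2)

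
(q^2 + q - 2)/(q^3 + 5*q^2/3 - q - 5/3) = 3*(q + 2)/(3*q^2 + 8*q + 5)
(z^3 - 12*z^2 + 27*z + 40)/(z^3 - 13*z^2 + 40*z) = (z + 1)/z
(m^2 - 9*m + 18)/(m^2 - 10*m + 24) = (m - 3)/(m - 4)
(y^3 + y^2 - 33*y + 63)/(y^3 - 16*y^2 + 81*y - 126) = (y^2 + 4*y - 21)/(y^2 - 13*y + 42)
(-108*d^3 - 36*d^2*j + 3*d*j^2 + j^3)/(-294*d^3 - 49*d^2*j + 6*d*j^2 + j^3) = (18*d^2 + 3*d*j - j^2)/(49*d^2 - j^2)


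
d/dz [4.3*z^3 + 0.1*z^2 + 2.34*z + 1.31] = 12.9*z^2 + 0.2*z + 2.34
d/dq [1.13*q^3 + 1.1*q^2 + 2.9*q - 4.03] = 3.39*q^2 + 2.2*q + 2.9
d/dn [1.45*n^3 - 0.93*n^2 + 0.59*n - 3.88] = 4.35*n^2 - 1.86*n + 0.59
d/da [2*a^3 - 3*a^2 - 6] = 6*a*(a - 1)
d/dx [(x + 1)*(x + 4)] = 2*x + 5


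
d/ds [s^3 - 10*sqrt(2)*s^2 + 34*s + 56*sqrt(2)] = 3*s^2 - 20*sqrt(2)*s + 34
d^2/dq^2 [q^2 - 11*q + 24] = 2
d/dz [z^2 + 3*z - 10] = 2*z + 3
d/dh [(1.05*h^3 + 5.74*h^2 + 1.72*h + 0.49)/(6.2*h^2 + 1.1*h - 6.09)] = (6.51*h^4 + 2.31*h^3 - 23.5335*h^2 - 75.9892*h - 11.0138)/(38.44*h^4 + 13.64*h^3 - 74.306*h^2 - 13.398*h + 37.0881)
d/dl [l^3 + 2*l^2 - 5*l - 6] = 3*l^2 + 4*l - 5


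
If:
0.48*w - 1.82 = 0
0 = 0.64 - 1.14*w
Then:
No Solution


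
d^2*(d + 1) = d^3 + d^2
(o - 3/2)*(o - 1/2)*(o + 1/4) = o^3 - 7*o^2/4 + o/4 + 3/16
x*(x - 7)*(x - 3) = x^3 - 10*x^2 + 21*x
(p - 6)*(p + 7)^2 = p^3 + 8*p^2 - 35*p - 294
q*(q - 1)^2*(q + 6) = q^4 + 4*q^3 - 11*q^2 + 6*q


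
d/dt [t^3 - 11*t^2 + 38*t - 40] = 3*t^2 - 22*t + 38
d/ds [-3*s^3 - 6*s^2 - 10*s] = -9*s^2 - 12*s - 10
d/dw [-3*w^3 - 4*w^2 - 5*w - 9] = -9*w^2 - 8*w - 5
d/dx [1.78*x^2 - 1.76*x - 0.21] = 3.56*x - 1.76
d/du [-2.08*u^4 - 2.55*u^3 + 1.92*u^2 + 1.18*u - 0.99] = -8.32*u^3 - 7.65*u^2 + 3.84*u + 1.18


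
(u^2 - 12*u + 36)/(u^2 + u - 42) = (u - 6)/(u + 7)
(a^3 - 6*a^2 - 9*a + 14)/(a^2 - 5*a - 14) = a - 1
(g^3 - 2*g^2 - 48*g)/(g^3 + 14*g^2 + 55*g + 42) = g*(g - 8)/(g^2 + 8*g + 7)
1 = 1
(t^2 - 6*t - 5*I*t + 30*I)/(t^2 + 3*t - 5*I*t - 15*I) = (t - 6)/(t + 3)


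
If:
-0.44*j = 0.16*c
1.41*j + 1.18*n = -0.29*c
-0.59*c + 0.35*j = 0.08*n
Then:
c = 0.00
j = 0.00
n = 0.00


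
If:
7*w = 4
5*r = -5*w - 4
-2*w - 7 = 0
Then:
No Solution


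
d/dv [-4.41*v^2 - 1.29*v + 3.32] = -8.82*v - 1.29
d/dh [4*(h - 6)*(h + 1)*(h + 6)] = 12*h^2 + 8*h - 144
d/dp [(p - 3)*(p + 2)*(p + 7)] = 3*p^2 + 12*p - 13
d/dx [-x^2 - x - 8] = -2*x - 1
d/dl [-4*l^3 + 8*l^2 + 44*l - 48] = -12*l^2 + 16*l + 44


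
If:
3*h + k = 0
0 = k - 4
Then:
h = -4/3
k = 4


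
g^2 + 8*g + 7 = (g + 1)*(g + 7)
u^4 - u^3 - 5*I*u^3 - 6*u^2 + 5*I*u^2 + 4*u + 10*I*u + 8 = (u - 2)*(u + 1)*(u - 4*I)*(u - I)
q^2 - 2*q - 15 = (q - 5)*(q + 3)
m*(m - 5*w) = m^2 - 5*m*w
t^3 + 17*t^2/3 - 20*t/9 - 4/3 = (t - 2/3)*(t + 1/3)*(t + 6)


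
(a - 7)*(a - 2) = a^2 - 9*a + 14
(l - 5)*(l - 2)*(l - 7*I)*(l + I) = l^4 - 7*l^3 - 6*I*l^3 + 17*l^2 + 42*I*l^2 - 49*l - 60*I*l + 70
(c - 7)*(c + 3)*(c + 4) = c^3 - 37*c - 84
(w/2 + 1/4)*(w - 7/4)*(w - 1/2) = w^3/2 - 7*w^2/8 - w/8 + 7/32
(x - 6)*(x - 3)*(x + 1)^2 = x^4 - 7*x^3 + x^2 + 27*x + 18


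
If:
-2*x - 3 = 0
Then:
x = -3/2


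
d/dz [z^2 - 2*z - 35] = 2*z - 2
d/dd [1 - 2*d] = -2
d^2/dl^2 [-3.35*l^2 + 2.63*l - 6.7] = -6.70000000000000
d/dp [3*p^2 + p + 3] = 6*p + 1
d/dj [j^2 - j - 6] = 2*j - 1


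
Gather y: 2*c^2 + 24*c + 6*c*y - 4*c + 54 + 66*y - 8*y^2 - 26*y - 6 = 2*c^2 + 20*c - 8*y^2 + y*(6*c + 40) + 48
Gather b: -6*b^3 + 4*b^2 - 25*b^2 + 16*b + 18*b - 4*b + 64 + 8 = -6*b^3 - 21*b^2 + 30*b + 72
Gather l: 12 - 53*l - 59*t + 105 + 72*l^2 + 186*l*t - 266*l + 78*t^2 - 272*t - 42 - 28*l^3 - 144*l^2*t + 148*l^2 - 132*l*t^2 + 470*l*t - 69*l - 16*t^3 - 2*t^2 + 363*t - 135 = -28*l^3 + l^2*(220 - 144*t) + l*(-132*t^2 + 656*t - 388) - 16*t^3 + 76*t^2 + 32*t - 60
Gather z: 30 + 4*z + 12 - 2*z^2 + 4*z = -2*z^2 + 8*z + 42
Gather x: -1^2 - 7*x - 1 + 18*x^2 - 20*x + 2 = 18*x^2 - 27*x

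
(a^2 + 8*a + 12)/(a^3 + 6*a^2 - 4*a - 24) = 1/(a - 2)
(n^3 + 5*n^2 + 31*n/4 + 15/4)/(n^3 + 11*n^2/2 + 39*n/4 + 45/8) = 2*(n + 1)/(2*n + 3)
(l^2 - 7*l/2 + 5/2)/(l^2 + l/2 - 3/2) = (2*l - 5)/(2*l + 3)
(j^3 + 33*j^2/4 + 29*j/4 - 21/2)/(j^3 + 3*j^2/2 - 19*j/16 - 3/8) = 4*(j + 7)/(4*j + 1)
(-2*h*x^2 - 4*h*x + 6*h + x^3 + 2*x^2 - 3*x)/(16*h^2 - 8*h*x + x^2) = (-2*h*x^2 - 4*h*x + 6*h + x^3 + 2*x^2 - 3*x)/(16*h^2 - 8*h*x + x^2)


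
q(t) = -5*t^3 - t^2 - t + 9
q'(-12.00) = -2137.00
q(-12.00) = 8517.00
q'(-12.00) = -2137.00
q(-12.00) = 8517.00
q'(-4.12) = -247.38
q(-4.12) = 345.82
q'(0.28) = -2.74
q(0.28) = 8.53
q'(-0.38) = -2.41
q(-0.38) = 9.51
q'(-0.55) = -4.44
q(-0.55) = 10.08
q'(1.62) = -43.61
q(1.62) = -16.50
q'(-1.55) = -33.94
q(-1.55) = 26.77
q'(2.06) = -68.77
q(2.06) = -41.01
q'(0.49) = -5.58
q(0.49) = 7.68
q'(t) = -15*t^2 - 2*t - 1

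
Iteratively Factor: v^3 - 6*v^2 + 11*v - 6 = (v - 2)*(v^2 - 4*v + 3) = (v - 2)*(v - 1)*(v - 3)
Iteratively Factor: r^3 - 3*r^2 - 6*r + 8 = (r - 4)*(r^2 + r - 2) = (r - 4)*(r + 2)*(r - 1)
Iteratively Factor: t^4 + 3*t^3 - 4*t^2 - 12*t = (t)*(t^3 + 3*t^2 - 4*t - 12) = t*(t - 2)*(t^2 + 5*t + 6) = t*(t - 2)*(t + 2)*(t + 3)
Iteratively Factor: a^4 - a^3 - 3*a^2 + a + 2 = (a - 1)*(a^3 - 3*a - 2) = (a - 1)*(a + 1)*(a^2 - a - 2) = (a - 2)*(a - 1)*(a + 1)*(a + 1)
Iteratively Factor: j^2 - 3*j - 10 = (j + 2)*(j - 5)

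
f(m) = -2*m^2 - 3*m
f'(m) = -4*m - 3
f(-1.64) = -0.46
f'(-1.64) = 3.56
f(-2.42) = -4.45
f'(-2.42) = 6.68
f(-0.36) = 0.82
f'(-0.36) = -1.56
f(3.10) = -28.52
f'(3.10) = -15.40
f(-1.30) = 0.52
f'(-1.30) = 2.20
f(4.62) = -56.55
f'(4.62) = -21.48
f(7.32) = -129.12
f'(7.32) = -32.28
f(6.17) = -94.65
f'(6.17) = -27.68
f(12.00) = -324.00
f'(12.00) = -51.00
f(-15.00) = -405.00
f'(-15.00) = 57.00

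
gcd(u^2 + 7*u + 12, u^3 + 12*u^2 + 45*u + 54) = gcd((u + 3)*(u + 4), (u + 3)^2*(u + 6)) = u + 3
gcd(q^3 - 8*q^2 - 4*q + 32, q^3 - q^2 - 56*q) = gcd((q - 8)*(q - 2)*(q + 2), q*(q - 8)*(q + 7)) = q - 8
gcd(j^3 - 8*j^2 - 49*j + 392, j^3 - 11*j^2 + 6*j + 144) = j - 8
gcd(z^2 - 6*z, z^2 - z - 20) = 1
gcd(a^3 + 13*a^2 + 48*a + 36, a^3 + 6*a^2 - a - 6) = a^2 + 7*a + 6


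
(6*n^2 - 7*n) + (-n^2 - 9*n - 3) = 5*n^2 - 16*n - 3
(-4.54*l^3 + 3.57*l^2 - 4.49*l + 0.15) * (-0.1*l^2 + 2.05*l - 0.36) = 0.454*l^5 - 9.664*l^4 + 9.4019*l^3 - 10.5047*l^2 + 1.9239*l - 0.054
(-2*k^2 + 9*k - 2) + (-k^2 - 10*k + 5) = -3*k^2 - k + 3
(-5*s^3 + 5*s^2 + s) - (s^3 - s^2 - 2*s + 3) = -6*s^3 + 6*s^2 + 3*s - 3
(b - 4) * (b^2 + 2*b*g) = b^3 + 2*b^2*g - 4*b^2 - 8*b*g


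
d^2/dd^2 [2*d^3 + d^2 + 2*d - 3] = 12*d + 2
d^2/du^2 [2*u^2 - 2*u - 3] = 4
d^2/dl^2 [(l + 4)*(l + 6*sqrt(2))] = 2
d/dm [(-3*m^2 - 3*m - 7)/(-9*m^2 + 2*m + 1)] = 11*(-3*m^2 - 12*m + 1)/(81*m^4 - 36*m^3 - 14*m^2 + 4*m + 1)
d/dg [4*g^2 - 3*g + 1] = 8*g - 3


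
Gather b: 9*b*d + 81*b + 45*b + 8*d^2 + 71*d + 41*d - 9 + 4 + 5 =b*(9*d + 126) + 8*d^2 + 112*d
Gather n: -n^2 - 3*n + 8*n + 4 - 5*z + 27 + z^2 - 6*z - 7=-n^2 + 5*n + z^2 - 11*z + 24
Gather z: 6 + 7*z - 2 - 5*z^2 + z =-5*z^2 + 8*z + 4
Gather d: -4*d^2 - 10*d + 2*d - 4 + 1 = -4*d^2 - 8*d - 3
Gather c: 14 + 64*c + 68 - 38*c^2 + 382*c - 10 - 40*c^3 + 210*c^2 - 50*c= -40*c^3 + 172*c^2 + 396*c + 72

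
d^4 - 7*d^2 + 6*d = d*(d - 2)*(d - 1)*(d + 3)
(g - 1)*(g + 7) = g^2 + 6*g - 7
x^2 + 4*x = x*(x + 4)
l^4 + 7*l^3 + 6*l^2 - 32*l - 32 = (l - 2)*(l + 1)*(l + 4)^2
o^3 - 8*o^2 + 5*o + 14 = (o - 7)*(o - 2)*(o + 1)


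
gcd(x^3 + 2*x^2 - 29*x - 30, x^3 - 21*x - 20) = x^2 - 4*x - 5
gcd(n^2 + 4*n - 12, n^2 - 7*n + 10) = n - 2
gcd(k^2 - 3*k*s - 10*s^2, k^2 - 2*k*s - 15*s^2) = -k + 5*s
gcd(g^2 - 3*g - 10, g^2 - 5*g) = g - 5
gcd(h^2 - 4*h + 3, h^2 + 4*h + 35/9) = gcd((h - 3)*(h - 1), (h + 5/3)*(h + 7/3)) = 1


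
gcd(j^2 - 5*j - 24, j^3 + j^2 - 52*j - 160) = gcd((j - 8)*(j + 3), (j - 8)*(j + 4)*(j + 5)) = j - 8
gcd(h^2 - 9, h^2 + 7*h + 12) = h + 3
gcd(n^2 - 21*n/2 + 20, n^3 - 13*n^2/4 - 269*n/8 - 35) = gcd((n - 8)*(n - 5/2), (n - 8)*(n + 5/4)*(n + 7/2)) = n - 8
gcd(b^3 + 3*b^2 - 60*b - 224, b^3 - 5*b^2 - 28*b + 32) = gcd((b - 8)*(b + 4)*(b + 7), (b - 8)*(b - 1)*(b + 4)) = b^2 - 4*b - 32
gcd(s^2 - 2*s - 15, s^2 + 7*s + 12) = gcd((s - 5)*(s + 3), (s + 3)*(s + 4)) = s + 3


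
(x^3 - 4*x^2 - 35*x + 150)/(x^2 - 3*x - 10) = (x^2 + x - 30)/(x + 2)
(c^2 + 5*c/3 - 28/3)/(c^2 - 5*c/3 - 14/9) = 3*(c + 4)/(3*c + 2)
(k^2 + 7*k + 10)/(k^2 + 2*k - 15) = (k + 2)/(k - 3)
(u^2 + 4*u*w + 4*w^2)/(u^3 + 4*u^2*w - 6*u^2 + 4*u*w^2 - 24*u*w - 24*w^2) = 1/(u - 6)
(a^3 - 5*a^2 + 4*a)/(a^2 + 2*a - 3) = a*(a - 4)/(a + 3)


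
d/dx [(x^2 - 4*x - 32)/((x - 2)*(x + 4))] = 6/(x^2 - 4*x + 4)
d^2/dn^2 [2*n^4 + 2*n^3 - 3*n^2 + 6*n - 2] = 24*n^2 + 12*n - 6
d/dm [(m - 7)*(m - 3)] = 2*m - 10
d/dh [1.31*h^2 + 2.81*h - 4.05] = 2.62*h + 2.81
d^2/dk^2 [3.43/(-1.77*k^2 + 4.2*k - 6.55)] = (21.491694*k^2 - 50.99724*k - 3.43*(3.54*k - 4.2)*(7.08*k - 8.4) + 79.53141)/(1.77*k^2 - 4.2*k + 6.55)^3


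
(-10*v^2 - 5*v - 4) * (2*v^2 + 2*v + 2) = -20*v^4 - 30*v^3 - 38*v^2 - 18*v - 8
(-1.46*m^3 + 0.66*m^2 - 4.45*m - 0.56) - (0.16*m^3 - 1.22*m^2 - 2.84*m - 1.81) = -1.62*m^3 + 1.88*m^2 - 1.61*m + 1.25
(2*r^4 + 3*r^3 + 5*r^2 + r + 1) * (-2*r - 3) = -4*r^5 - 12*r^4 - 19*r^3 - 17*r^2 - 5*r - 3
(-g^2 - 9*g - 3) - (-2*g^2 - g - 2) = g^2 - 8*g - 1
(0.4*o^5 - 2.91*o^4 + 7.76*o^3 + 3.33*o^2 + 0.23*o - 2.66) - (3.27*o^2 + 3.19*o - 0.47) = 0.4*o^5 - 2.91*o^4 + 7.76*o^3 + 0.0600000000000001*o^2 - 2.96*o - 2.19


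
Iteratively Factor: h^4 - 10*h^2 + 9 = (h + 3)*(h^3 - 3*h^2 - h + 3) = (h - 1)*(h + 3)*(h^2 - 2*h - 3) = (h - 1)*(h + 1)*(h + 3)*(h - 3)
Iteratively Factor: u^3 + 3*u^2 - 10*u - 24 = (u - 3)*(u^2 + 6*u + 8) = (u - 3)*(u + 4)*(u + 2)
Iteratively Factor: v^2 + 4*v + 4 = (v + 2)*(v + 2)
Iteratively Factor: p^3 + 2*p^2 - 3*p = (p)*(p^2 + 2*p - 3) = p*(p - 1)*(p + 3)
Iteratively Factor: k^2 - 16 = (k - 4)*(k + 4)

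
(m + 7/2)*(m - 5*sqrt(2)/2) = m^2 - 5*sqrt(2)*m/2 + 7*m/2 - 35*sqrt(2)/4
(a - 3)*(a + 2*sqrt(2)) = a^2 - 3*a + 2*sqrt(2)*a - 6*sqrt(2)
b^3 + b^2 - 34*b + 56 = (b - 4)*(b - 2)*(b + 7)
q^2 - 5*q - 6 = (q - 6)*(q + 1)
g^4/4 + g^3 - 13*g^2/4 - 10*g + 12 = (g/4 + 1)*(g - 3)*(g - 1)*(g + 4)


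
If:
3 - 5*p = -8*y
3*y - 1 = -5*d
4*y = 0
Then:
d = 1/5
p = 3/5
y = 0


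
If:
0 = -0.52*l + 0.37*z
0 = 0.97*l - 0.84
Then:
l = 0.87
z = 1.22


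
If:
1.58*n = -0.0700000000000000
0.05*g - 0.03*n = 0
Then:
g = -0.03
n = -0.04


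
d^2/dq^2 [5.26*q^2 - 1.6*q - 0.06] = 10.5200000000000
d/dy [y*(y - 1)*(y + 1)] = 3*y^2 - 1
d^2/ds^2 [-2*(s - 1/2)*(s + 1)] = -4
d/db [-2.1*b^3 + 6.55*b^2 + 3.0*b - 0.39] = -6.3*b^2 + 13.1*b + 3.0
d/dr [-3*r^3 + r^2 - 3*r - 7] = -9*r^2 + 2*r - 3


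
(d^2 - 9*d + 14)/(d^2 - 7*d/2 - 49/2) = 2*(d - 2)/(2*d + 7)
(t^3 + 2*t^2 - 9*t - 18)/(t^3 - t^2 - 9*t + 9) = (t + 2)/(t - 1)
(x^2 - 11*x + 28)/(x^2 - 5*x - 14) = (x - 4)/(x + 2)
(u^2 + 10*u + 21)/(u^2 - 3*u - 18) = (u + 7)/(u - 6)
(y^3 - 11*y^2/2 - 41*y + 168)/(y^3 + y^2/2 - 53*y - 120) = (2*y - 7)/(2*y + 5)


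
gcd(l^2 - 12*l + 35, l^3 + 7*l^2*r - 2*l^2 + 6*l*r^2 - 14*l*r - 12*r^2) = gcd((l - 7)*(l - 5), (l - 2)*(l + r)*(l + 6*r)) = 1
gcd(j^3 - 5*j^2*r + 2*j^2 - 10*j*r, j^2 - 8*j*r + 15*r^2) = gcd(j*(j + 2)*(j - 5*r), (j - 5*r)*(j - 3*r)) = -j + 5*r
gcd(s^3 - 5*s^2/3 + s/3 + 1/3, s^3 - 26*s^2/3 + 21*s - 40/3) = s - 1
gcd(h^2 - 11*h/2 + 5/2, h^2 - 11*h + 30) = h - 5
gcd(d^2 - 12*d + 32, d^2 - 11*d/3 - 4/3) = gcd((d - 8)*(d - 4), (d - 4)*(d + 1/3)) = d - 4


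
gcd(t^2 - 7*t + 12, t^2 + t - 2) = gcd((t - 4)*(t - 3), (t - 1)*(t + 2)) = 1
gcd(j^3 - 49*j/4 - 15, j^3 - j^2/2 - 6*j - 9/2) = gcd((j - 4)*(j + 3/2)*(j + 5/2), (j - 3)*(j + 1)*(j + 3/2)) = j + 3/2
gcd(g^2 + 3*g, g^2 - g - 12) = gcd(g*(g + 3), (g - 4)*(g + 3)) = g + 3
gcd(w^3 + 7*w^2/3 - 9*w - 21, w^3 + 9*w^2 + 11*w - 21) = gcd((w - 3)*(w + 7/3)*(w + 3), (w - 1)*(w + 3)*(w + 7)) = w + 3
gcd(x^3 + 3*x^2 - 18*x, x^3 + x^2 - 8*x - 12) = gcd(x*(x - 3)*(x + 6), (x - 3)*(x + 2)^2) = x - 3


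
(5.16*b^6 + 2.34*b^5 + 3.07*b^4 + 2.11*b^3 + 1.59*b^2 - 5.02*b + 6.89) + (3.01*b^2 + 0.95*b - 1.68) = 5.16*b^6 + 2.34*b^5 + 3.07*b^4 + 2.11*b^3 + 4.6*b^2 - 4.07*b + 5.21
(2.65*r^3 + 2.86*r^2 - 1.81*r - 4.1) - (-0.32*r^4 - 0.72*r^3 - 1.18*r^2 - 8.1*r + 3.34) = 0.32*r^4 + 3.37*r^3 + 4.04*r^2 + 6.29*r - 7.44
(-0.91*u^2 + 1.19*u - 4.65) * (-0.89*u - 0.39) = 0.8099*u^3 - 0.7042*u^2 + 3.6744*u + 1.8135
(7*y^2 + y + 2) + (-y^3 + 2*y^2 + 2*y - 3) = -y^3 + 9*y^2 + 3*y - 1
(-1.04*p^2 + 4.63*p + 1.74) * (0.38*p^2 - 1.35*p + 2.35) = -0.3952*p^4 + 3.1634*p^3 - 8.0333*p^2 + 8.5315*p + 4.089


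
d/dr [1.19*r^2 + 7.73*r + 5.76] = 2.38*r + 7.73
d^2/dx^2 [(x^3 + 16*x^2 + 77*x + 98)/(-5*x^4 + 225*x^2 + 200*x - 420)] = 2*(-x^6 - 42*x^5 - 333*x^4 + 530*x^3 + 8715*x^2 - 9408*x - 112357)/(5*(x^9 - 6*x^8 - 111*x^7 + 610*x^6 + 4047*x^5 - 19914*x^4 - 42965*x^3 + 201222*x^2 - 216972*x + 74088))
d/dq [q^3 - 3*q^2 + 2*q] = 3*q^2 - 6*q + 2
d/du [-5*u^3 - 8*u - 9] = -15*u^2 - 8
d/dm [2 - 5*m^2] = -10*m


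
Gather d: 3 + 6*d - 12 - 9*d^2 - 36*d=-9*d^2 - 30*d - 9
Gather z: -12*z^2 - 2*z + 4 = -12*z^2 - 2*z + 4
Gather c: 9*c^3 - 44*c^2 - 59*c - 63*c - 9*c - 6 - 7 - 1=9*c^3 - 44*c^2 - 131*c - 14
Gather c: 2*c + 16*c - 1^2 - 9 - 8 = 18*c - 18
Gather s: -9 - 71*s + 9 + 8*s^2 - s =8*s^2 - 72*s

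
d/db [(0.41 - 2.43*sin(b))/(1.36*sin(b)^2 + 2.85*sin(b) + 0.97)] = (3.3048*sin(b)^2 - 1.1152*sin(b) - 3.5256)*cos(b)/(1.8496*sin(b)^4 + 7.752*sin(b)^3 + 10.7609*sin(b)^2 + 5.529*sin(b) + 0.9409)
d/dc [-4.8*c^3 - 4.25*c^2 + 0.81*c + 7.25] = -14.4*c^2 - 8.5*c + 0.81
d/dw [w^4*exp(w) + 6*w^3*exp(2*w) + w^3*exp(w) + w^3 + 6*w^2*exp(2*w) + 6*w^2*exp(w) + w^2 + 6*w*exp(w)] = w^4*exp(w) + 12*w^3*exp(2*w) + 5*w^3*exp(w) + 30*w^2*exp(2*w) + 9*w^2*exp(w) + 3*w^2 + 12*w*exp(2*w) + 18*w*exp(w) + 2*w + 6*exp(w)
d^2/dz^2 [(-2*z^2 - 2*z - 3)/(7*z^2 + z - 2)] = 6*(-28*z^3 - 175*z^2 - 49*z - 19)/(343*z^6 + 147*z^5 - 273*z^4 - 83*z^3 + 78*z^2 + 12*z - 8)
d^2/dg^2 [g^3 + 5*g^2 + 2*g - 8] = 6*g + 10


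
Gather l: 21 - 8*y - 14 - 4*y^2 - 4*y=-4*y^2 - 12*y + 7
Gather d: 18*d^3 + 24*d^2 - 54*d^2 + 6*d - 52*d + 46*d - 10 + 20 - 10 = 18*d^3 - 30*d^2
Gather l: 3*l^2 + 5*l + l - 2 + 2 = 3*l^2 + 6*l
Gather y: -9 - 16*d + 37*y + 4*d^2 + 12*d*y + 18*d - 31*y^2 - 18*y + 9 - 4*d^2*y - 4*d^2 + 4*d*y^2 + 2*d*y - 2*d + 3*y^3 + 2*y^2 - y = 3*y^3 + y^2*(4*d - 29) + y*(-4*d^2 + 14*d + 18)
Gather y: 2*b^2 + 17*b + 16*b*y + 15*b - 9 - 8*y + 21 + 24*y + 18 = 2*b^2 + 32*b + y*(16*b + 16) + 30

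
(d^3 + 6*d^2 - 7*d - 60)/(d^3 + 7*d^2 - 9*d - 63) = (d^2 + 9*d + 20)/(d^2 + 10*d + 21)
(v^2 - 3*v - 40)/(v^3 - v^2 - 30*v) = (v - 8)/(v*(v - 6))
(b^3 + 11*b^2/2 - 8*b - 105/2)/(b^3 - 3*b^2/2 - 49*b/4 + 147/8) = 4*(b^2 + 2*b - 15)/(4*b^2 - 20*b + 21)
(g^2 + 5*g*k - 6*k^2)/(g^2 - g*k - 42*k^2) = (g - k)/(g - 7*k)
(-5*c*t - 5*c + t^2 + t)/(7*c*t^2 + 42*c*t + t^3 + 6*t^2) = (-5*c*t - 5*c + t^2 + t)/(t*(7*c*t + 42*c + t^2 + 6*t))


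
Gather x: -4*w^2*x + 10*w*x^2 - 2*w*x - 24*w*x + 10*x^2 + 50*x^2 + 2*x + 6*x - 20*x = x^2*(10*w + 60) + x*(-4*w^2 - 26*w - 12)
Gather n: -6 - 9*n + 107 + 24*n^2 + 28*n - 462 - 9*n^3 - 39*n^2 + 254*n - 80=-9*n^3 - 15*n^2 + 273*n - 441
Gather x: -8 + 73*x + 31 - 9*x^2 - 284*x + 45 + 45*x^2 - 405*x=36*x^2 - 616*x + 68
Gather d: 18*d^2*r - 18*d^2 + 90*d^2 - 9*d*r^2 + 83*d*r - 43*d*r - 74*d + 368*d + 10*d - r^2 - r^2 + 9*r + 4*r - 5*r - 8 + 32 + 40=d^2*(18*r + 72) + d*(-9*r^2 + 40*r + 304) - 2*r^2 + 8*r + 64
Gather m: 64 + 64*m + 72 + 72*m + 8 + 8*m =144*m + 144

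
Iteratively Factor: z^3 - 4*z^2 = (z)*(z^2 - 4*z) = z*(z - 4)*(z)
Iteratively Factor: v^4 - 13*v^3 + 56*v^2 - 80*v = (v - 4)*(v^3 - 9*v^2 + 20*v) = (v - 5)*(v - 4)*(v^2 - 4*v) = (v - 5)*(v - 4)^2*(v)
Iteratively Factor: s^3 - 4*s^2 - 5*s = (s + 1)*(s^2 - 5*s) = (s - 5)*(s + 1)*(s)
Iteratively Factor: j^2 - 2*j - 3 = (j - 3)*(j + 1)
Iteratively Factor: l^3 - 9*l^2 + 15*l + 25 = (l - 5)*(l^2 - 4*l - 5) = (l - 5)^2*(l + 1)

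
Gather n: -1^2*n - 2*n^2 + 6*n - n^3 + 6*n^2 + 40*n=-n^3 + 4*n^2 + 45*n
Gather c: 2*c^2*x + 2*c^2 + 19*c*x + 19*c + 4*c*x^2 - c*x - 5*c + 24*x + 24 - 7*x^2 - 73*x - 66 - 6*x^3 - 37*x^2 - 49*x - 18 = c^2*(2*x + 2) + c*(4*x^2 + 18*x + 14) - 6*x^3 - 44*x^2 - 98*x - 60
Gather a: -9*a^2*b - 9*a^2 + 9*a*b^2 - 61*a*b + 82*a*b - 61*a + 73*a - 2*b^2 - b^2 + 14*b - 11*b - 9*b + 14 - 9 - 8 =a^2*(-9*b - 9) + a*(9*b^2 + 21*b + 12) - 3*b^2 - 6*b - 3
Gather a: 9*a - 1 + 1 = 9*a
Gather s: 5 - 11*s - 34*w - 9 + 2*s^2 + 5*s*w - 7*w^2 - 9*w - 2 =2*s^2 + s*(5*w - 11) - 7*w^2 - 43*w - 6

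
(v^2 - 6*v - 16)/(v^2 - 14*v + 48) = (v + 2)/(v - 6)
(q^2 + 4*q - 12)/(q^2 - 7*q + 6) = (q^2 + 4*q - 12)/(q^2 - 7*q + 6)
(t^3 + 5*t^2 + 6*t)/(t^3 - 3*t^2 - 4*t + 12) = t*(t + 3)/(t^2 - 5*t + 6)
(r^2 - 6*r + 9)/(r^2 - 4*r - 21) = (-r^2 + 6*r - 9)/(-r^2 + 4*r + 21)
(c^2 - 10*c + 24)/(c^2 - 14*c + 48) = (c - 4)/(c - 8)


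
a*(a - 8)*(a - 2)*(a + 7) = a^4 - 3*a^3 - 54*a^2 + 112*a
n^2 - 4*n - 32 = (n - 8)*(n + 4)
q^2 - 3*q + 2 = (q - 2)*(q - 1)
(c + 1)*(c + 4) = c^2 + 5*c + 4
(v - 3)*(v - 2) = v^2 - 5*v + 6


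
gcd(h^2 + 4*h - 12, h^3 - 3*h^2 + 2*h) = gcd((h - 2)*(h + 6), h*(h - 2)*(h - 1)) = h - 2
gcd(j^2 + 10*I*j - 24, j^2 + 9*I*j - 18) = j + 6*I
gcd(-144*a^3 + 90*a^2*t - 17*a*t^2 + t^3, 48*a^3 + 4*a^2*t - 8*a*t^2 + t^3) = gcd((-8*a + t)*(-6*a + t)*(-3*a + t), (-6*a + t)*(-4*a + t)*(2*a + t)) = -6*a + t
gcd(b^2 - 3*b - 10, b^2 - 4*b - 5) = b - 5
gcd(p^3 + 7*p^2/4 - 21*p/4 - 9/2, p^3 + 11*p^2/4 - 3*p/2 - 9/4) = p^2 + 15*p/4 + 9/4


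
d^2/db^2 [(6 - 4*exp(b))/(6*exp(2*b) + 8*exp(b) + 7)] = (-144*exp(4*b) + 1056*exp(3*b) + 1872*exp(2*b) - 400*exp(b) - 532)*exp(b)/(216*exp(6*b) + 864*exp(5*b) + 1908*exp(4*b) + 2528*exp(3*b) + 2226*exp(2*b) + 1176*exp(b) + 343)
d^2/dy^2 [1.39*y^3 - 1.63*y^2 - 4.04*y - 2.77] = 8.34*y - 3.26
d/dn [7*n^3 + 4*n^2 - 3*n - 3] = 21*n^2 + 8*n - 3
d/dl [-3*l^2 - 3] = -6*l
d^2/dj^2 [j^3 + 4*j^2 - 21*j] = 6*j + 8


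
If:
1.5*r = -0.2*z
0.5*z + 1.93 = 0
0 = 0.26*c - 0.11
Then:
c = 0.42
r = 0.51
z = -3.86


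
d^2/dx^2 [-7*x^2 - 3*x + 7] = -14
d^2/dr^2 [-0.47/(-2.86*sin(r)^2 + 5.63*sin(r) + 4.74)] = (15.377648*sin(r)^4 - 22.703538*sin(r)^3 + 17.317103*sin(r)^2 + 32.864562*sin(r) - 42.538102)/(-2.86*sin(r)^2 + 5.63*sin(r) + 4.74)^3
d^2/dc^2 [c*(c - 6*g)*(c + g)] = 6*c - 10*g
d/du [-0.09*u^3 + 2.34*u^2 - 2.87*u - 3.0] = -0.27*u^2 + 4.68*u - 2.87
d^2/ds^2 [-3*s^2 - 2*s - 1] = -6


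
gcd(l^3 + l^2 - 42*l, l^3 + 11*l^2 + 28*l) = l^2 + 7*l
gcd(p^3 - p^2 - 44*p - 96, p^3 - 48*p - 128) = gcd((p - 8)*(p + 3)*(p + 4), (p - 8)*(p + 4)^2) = p^2 - 4*p - 32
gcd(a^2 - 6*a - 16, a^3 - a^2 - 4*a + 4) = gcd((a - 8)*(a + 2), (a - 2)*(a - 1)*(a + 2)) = a + 2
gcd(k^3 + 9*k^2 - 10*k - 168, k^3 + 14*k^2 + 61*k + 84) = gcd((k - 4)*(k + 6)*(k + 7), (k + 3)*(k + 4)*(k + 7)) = k + 7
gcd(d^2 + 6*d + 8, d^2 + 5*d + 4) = d + 4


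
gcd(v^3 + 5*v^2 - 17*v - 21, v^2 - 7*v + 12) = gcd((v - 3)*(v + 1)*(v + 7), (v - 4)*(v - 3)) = v - 3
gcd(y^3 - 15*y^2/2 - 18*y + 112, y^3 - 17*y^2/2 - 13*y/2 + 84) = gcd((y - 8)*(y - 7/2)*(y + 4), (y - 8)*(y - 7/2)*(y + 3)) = y^2 - 23*y/2 + 28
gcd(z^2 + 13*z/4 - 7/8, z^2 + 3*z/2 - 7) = z + 7/2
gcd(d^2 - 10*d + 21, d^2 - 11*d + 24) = d - 3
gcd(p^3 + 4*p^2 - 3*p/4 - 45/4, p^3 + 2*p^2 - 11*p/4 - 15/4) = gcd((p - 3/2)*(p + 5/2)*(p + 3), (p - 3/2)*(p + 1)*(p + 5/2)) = p^2 + p - 15/4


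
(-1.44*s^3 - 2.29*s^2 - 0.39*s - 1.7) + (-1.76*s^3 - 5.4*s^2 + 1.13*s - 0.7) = -3.2*s^3 - 7.69*s^2 + 0.74*s - 2.4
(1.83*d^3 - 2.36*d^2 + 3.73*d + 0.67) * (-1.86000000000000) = -3.4038*d^3 + 4.3896*d^2 - 6.9378*d - 1.2462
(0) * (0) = 0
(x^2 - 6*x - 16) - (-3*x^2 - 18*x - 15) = 4*x^2 + 12*x - 1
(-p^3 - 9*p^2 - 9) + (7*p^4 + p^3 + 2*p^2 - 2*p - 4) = 7*p^4 - 7*p^2 - 2*p - 13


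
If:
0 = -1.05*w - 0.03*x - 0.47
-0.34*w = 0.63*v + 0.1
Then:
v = 0.0154195011337868*x + 0.0828420256991686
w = -0.0285714285714286*x - 0.447619047619048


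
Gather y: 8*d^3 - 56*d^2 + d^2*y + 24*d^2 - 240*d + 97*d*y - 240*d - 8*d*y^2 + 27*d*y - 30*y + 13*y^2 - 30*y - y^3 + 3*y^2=8*d^3 - 32*d^2 - 480*d - y^3 + y^2*(16 - 8*d) + y*(d^2 + 124*d - 60)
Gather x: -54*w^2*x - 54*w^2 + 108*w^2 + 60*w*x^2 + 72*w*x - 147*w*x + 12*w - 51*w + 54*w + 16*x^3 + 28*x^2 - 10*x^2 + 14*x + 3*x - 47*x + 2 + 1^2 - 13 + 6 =54*w^2 + 15*w + 16*x^3 + x^2*(60*w + 18) + x*(-54*w^2 - 75*w - 30) - 4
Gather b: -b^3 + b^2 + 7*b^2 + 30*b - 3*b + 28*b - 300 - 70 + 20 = -b^3 + 8*b^2 + 55*b - 350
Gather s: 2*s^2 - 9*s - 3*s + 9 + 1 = 2*s^2 - 12*s + 10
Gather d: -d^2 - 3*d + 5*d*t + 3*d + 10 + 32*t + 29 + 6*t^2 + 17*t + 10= -d^2 + 5*d*t + 6*t^2 + 49*t + 49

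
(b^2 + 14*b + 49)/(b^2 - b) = (b^2 + 14*b + 49)/(b*(b - 1))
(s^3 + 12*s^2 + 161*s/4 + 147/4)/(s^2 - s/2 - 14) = (2*s^2 + 17*s + 21)/(2*(s - 4))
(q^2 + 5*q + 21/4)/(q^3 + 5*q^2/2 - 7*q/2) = (q + 3/2)/(q*(q - 1))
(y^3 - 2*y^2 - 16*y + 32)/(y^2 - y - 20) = (y^2 - 6*y + 8)/(y - 5)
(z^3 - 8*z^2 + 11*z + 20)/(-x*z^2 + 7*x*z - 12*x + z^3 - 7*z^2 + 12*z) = (-z^2 + 4*z + 5)/(x*z - 3*x - z^2 + 3*z)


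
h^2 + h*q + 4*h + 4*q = (h + 4)*(h + q)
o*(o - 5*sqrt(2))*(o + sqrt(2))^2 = o^4 - 3*sqrt(2)*o^3 - 18*o^2 - 10*sqrt(2)*o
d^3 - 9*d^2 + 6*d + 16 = (d - 8)*(d - 2)*(d + 1)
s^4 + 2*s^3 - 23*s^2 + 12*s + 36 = (s - 3)*(s - 2)*(s + 1)*(s + 6)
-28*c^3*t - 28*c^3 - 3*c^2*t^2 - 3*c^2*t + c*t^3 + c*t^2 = (-7*c + t)*(4*c + t)*(c*t + c)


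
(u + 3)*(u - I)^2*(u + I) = u^4 + 3*u^3 - I*u^3 + u^2 - 3*I*u^2 + 3*u - I*u - 3*I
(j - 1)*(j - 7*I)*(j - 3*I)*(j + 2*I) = j^4 - j^3 - 8*I*j^3 - j^2 + 8*I*j^2 + j - 42*I*j + 42*I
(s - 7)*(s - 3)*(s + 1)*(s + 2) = s^4 - 7*s^3 - 7*s^2 + 43*s + 42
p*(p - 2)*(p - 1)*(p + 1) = p^4 - 2*p^3 - p^2 + 2*p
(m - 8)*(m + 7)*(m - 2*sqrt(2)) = m^3 - 2*sqrt(2)*m^2 - m^2 - 56*m + 2*sqrt(2)*m + 112*sqrt(2)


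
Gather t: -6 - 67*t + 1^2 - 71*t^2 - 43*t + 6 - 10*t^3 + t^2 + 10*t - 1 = -10*t^3 - 70*t^2 - 100*t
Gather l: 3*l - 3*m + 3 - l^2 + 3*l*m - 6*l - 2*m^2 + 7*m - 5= -l^2 + l*(3*m - 3) - 2*m^2 + 4*m - 2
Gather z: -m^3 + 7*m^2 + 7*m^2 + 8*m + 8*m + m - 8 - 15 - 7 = -m^3 + 14*m^2 + 17*m - 30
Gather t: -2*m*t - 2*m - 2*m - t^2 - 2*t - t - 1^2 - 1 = -4*m - t^2 + t*(-2*m - 3) - 2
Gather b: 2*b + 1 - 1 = 2*b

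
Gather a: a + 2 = a + 2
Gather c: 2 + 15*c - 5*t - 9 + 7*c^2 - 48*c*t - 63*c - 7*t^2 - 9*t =7*c^2 + c*(-48*t - 48) - 7*t^2 - 14*t - 7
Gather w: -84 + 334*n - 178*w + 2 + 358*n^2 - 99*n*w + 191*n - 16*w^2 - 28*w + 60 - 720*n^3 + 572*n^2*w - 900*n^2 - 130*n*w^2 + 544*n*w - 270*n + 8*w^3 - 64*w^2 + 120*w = -720*n^3 - 542*n^2 + 255*n + 8*w^3 + w^2*(-130*n - 80) + w*(572*n^2 + 445*n - 86) - 22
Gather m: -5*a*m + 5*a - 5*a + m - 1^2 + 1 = m*(1 - 5*a)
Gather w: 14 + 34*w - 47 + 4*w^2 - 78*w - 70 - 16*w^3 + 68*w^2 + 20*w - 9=-16*w^3 + 72*w^2 - 24*w - 112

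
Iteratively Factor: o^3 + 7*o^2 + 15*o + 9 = (o + 3)*(o^2 + 4*o + 3) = (o + 3)^2*(o + 1)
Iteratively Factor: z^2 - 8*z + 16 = (z - 4)*(z - 4)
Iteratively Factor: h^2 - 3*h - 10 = (h - 5)*(h + 2)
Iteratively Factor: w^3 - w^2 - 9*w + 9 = (w + 3)*(w^2 - 4*w + 3) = (w - 3)*(w + 3)*(w - 1)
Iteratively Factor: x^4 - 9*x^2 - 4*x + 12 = (x - 1)*(x^3 + x^2 - 8*x - 12) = (x - 1)*(x + 2)*(x^2 - x - 6) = (x - 1)*(x + 2)^2*(x - 3)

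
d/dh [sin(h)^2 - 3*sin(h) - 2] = (2*sin(h) - 3)*cos(h)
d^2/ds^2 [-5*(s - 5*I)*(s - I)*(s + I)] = -30*s + 50*I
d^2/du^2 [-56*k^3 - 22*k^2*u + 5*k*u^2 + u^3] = 10*k + 6*u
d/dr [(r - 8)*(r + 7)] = 2*r - 1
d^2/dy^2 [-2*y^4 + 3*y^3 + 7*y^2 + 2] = -24*y^2 + 18*y + 14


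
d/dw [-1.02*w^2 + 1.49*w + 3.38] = 1.49 - 2.04*w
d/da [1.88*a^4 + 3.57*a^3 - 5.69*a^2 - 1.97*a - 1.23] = 7.52*a^3 + 10.71*a^2 - 11.38*a - 1.97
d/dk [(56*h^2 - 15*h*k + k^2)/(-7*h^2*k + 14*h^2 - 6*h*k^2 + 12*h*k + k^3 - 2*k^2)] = (8*h^2 + 16*h*k - 18*h - k^2)/(h^2*k^2 - 4*h^2*k + 4*h^2 + 2*h*k^3 - 8*h*k^2 + 8*h*k + k^4 - 4*k^3 + 4*k^2)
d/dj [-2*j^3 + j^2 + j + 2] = -6*j^2 + 2*j + 1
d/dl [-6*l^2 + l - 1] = 1 - 12*l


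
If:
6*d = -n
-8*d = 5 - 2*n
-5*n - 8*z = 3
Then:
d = -1/4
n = 3/2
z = -21/16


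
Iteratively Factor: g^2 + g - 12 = (g + 4)*(g - 3)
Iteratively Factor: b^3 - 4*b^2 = (b)*(b^2 - 4*b) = b^2*(b - 4)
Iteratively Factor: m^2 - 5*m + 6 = (m - 2)*(m - 3)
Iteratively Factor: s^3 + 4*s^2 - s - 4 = (s - 1)*(s^2 + 5*s + 4) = (s - 1)*(s + 1)*(s + 4)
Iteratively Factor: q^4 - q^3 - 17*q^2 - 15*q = (q - 5)*(q^3 + 4*q^2 + 3*q) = (q - 5)*(q + 1)*(q^2 + 3*q) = (q - 5)*(q + 1)*(q + 3)*(q)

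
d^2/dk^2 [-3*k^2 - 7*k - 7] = -6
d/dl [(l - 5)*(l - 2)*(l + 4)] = 3*l^2 - 6*l - 18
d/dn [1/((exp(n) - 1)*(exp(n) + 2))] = (-2*exp(n) - 1)*exp(n)/(exp(4*n) + 2*exp(3*n) - 3*exp(2*n) - 4*exp(n) + 4)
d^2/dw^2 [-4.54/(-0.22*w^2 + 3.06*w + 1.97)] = (0.439472*w^2 - 6.112656*w - 4.54*(0.44*w - 3.06)*(0.88*w - 6.12) - 3.935272)/(-0.22*w^2 + 3.06*w + 1.97)^3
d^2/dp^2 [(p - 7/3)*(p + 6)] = 2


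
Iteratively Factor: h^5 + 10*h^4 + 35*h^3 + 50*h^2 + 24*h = (h + 3)*(h^4 + 7*h^3 + 14*h^2 + 8*h) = (h + 2)*(h + 3)*(h^3 + 5*h^2 + 4*h) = (h + 1)*(h + 2)*(h + 3)*(h^2 + 4*h) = (h + 1)*(h + 2)*(h + 3)*(h + 4)*(h)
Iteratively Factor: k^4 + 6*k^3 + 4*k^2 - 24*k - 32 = (k - 2)*(k^3 + 8*k^2 + 20*k + 16) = (k - 2)*(k + 4)*(k^2 + 4*k + 4) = (k - 2)*(k + 2)*(k + 4)*(k + 2)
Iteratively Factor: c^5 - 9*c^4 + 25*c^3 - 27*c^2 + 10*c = (c - 1)*(c^4 - 8*c^3 + 17*c^2 - 10*c) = c*(c - 1)*(c^3 - 8*c^2 + 17*c - 10) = c*(c - 5)*(c - 1)*(c^2 - 3*c + 2) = c*(c - 5)*(c - 2)*(c - 1)*(c - 1)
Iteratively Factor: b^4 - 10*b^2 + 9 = (b - 1)*(b^3 + b^2 - 9*b - 9) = (b - 3)*(b - 1)*(b^2 + 4*b + 3) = (b - 3)*(b - 1)*(b + 1)*(b + 3)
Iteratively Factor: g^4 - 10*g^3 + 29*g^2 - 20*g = (g - 1)*(g^3 - 9*g^2 + 20*g) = (g - 5)*(g - 1)*(g^2 - 4*g) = (g - 5)*(g - 4)*(g - 1)*(g)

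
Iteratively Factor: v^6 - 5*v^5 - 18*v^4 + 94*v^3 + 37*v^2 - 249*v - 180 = (v + 1)*(v^5 - 6*v^4 - 12*v^3 + 106*v^2 - 69*v - 180) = (v + 1)^2*(v^4 - 7*v^3 - 5*v^2 + 111*v - 180) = (v - 3)*(v + 1)^2*(v^3 - 4*v^2 - 17*v + 60) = (v - 3)^2*(v + 1)^2*(v^2 - v - 20) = (v - 3)^2*(v + 1)^2*(v + 4)*(v - 5)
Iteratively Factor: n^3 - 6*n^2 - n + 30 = (n - 5)*(n^2 - n - 6) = (n - 5)*(n - 3)*(n + 2)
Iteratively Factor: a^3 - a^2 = (a)*(a^2 - a) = a*(a - 1)*(a)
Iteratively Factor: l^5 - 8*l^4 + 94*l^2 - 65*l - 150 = (l - 5)*(l^4 - 3*l^3 - 15*l^2 + 19*l + 30) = (l - 5)^2*(l^3 + 2*l^2 - 5*l - 6) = (l - 5)^2*(l + 3)*(l^2 - l - 2) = (l - 5)^2*(l + 1)*(l + 3)*(l - 2)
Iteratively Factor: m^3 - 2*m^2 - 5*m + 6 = (m - 1)*(m^2 - m - 6) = (m - 3)*(m - 1)*(m + 2)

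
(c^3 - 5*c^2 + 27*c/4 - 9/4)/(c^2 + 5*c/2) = (4*c^3 - 20*c^2 + 27*c - 9)/(2*c*(2*c + 5))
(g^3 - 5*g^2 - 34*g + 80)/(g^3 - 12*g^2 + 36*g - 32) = (g + 5)/(g - 2)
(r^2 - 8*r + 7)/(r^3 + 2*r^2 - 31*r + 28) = (r - 7)/(r^2 + 3*r - 28)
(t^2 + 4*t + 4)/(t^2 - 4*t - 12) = (t + 2)/(t - 6)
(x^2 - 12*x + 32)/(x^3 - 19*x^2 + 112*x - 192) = (x - 4)/(x^2 - 11*x + 24)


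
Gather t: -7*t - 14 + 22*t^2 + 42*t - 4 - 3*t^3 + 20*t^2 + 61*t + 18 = -3*t^3 + 42*t^2 + 96*t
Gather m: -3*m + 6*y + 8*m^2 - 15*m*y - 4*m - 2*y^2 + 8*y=8*m^2 + m*(-15*y - 7) - 2*y^2 + 14*y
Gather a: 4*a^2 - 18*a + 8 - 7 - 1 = 4*a^2 - 18*a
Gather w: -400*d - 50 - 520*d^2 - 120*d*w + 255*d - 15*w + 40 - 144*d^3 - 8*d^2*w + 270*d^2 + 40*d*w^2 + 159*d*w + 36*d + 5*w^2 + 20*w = -144*d^3 - 250*d^2 - 109*d + w^2*(40*d + 5) + w*(-8*d^2 + 39*d + 5) - 10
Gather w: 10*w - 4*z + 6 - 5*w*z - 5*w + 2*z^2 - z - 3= w*(5 - 5*z) + 2*z^2 - 5*z + 3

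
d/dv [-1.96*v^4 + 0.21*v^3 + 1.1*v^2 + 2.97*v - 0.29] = -7.84*v^3 + 0.63*v^2 + 2.2*v + 2.97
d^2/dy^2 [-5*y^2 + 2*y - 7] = -10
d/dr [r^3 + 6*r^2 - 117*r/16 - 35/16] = 3*r^2 + 12*r - 117/16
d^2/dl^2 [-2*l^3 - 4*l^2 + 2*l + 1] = -12*l - 8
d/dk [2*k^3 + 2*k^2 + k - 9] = 6*k^2 + 4*k + 1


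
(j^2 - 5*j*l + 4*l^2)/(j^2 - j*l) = (j - 4*l)/j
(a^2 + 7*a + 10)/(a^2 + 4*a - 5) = (a + 2)/(a - 1)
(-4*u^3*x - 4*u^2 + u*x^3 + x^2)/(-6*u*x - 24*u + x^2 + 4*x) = (4*u^3*x + 4*u^2 - u*x^3 - x^2)/(6*u*x + 24*u - x^2 - 4*x)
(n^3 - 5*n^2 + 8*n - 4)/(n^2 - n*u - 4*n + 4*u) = (n^3 - 5*n^2 + 8*n - 4)/(n^2 - n*u - 4*n + 4*u)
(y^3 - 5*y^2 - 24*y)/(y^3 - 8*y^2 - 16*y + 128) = y*(y + 3)/(y^2 - 16)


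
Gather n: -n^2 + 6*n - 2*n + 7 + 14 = -n^2 + 4*n + 21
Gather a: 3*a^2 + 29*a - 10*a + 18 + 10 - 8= 3*a^2 + 19*a + 20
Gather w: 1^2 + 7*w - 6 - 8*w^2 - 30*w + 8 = -8*w^2 - 23*w + 3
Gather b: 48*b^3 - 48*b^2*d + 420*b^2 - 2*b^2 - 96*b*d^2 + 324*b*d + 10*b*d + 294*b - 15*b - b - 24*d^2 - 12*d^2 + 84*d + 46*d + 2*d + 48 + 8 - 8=48*b^3 + b^2*(418 - 48*d) + b*(-96*d^2 + 334*d + 278) - 36*d^2 + 132*d + 48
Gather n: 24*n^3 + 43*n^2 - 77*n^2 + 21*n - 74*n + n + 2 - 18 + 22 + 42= 24*n^3 - 34*n^2 - 52*n + 48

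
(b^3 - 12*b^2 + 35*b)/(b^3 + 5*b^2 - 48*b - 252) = b*(b - 5)/(b^2 + 12*b + 36)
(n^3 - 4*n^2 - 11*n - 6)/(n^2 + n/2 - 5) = 2*(n^3 - 4*n^2 - 11*n - 6)/(2*n^2 + n - 10)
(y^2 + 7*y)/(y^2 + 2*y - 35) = y/(y - 5)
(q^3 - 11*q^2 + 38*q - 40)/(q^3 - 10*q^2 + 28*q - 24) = (q^2 - 9*q + 20)/(q^2 - 8*q + 12)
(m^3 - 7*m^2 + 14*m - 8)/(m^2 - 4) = (m^2 - 5*m + 4)/(m + 2)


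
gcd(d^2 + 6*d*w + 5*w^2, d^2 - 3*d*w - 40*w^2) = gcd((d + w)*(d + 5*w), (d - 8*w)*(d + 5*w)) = d + 5*w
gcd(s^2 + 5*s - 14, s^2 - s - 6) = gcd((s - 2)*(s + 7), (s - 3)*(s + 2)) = 1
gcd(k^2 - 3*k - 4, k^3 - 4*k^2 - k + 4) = k^2 - 3*k - 4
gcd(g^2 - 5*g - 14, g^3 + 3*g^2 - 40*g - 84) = g + 2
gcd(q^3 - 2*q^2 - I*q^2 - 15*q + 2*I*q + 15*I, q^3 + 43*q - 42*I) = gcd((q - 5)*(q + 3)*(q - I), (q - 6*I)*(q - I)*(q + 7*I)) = q - I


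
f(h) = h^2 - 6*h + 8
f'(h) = 2*h - 6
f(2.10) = -0.19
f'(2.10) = -1.80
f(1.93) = 0.14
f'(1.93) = -2.14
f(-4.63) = 57.22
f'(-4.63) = -15.26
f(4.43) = 1.04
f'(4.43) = 2.86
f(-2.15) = 25.52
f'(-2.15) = -10.30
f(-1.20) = 16.64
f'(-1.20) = -8.40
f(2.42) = -0.66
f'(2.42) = -1.16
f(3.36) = -0.87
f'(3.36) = 0.72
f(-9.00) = 143.00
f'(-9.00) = -24.00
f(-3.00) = 35.00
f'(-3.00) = -12.00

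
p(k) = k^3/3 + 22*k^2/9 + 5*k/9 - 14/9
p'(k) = k^2 + 44*k/9 + 5/9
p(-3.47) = 12.02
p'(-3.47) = -4.37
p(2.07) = 13.03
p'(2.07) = 14.96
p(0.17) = -1.39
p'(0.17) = 1.42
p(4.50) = 80.82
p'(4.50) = 42.81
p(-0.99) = -0.03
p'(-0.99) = -3.30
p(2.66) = 23.49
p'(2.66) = 20.64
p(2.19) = 14.89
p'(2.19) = 16.06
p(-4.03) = 14.09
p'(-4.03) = -2.91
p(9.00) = 444.44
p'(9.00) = 125.56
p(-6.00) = 11.11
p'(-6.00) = 7.22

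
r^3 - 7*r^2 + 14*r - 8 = (r - 4)*(r - 2)*(r - 1)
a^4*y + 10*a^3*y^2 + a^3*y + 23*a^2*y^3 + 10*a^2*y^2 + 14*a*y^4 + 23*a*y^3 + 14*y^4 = (a + y)*(a + 2*y)*(a + 7*y)*(a*y + y)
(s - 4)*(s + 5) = s^2 + s - 20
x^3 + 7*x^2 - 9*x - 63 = (x - 3)*(x + 3)*(x + 7)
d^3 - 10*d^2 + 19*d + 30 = (d - 6)*(d - 5)*(d + 1)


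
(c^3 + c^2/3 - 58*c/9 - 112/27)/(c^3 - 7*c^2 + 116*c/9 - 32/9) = (9*c^2 + 27*c + 14)/(3*(3*c^2 - 13*c + 4))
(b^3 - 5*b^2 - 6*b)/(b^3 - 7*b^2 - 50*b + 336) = b*(b + 1)/(b^2 - b - 56)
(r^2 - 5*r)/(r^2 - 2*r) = (r - 5)/(r - 2)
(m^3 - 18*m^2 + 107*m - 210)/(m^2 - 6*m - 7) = (m^2 - 11*m + 30)/(m + 1)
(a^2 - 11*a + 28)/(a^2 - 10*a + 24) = (a - 7)/(a - 6)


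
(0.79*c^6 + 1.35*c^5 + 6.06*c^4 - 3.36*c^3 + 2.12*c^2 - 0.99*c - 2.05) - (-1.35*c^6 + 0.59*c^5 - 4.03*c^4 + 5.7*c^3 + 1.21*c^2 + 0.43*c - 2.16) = 2.14*c^6 + 0.76*c^5 + 10.09*c^4 - 9.06*c^3 + 0.91*c^2 - 1.42*c + 0.11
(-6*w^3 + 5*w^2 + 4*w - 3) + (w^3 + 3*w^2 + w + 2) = -5*w^3 + 8*w^2 + 5*w - 1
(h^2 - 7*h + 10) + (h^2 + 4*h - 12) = 2*h^2 - 3*h - 2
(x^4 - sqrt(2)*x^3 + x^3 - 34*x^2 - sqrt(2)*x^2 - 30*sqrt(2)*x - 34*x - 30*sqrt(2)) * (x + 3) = x^5 - sqrt(2)*x^4 + 4*x^4 - 31*x^3 - 4*sqrt(2)*x^3 - 136*x^2 - 33*sqrt(2)*x^2 - 120*sqrt(2)*x - 102*x - 90*sqrt(2)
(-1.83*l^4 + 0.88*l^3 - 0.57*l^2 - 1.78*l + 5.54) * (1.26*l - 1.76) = -2.3058*l^5 + 4.3296*l^4 - 2.267*l^3 - 1.2396*l^2 + 10.1132*l - 9.7504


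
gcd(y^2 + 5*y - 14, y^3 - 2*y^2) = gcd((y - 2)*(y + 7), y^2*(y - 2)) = y - 2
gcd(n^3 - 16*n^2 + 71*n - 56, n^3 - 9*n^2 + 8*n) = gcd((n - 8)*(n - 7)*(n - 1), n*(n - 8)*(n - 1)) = n^2 - 9*n + 8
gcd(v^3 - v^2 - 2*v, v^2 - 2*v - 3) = v + 1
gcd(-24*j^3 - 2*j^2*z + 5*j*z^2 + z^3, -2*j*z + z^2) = -2*j + z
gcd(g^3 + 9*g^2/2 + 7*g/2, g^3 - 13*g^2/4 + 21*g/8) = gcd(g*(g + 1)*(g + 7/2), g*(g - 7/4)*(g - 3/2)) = g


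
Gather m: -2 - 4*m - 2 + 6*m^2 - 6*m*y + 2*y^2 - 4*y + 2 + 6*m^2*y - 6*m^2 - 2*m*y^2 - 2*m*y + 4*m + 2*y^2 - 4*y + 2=6*m^2*y + m*(-2*y^2 - 8*y) + 4*y^2 - 8*y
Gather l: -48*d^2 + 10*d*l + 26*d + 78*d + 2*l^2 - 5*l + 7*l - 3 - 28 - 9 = -48*d^2 + 104*d + 2*l^2 + l*(10*d + 2) - 40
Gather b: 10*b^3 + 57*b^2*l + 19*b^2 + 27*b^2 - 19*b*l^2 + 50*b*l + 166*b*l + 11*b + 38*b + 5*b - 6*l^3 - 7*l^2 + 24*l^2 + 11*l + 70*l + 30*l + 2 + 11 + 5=10*b^3 + b^2*(57*l + 46) + b*(-19*l^2 + 216*l + 54) - 6*l^3 + 17*l^2 + 111*l + 18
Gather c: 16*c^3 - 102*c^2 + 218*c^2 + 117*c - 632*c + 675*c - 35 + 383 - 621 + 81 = 16*c^3 + 116*c^2 + 160*c - 192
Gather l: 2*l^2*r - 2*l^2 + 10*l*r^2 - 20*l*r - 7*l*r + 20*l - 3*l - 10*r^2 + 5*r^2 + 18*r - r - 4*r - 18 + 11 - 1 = l^2*(2*r - 2) + l*(10*r^2 - 27*r + 17) - 5*r^2 + 13*r - 8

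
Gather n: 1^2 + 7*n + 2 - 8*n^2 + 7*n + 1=-8*n^2 + 14*n + 4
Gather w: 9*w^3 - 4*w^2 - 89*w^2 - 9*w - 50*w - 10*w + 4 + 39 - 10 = 9*w^3 - 93*w^2 - 69*w + 33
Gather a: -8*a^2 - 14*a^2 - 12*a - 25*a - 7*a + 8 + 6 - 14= -22*a^2 - 44*a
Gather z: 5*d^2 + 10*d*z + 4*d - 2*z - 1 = 5*d^2 + 4*d + z*(10*d - 2) - 1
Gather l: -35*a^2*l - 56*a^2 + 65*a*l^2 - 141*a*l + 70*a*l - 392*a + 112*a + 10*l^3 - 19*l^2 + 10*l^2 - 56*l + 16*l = -56*a^2 - 280*a + 10*l^3 + l^2*(65*a - 9) + l*(-35*a^2 - 71*a - 40)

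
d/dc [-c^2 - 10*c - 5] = -2*c - 10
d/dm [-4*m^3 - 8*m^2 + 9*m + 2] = -12*m^2 - 16*m + 9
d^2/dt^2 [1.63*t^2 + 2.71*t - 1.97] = 3.26000000000000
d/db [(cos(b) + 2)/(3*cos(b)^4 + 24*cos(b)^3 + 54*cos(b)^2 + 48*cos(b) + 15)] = (cos(b) + 3)^2*sin(b)/((cos(b) + 1)^4*(cos(b) + 5)^2)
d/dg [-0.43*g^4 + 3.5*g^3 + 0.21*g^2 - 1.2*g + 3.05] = -1.72*g^3 + 10.5*g^2 + 0.42*g - 1.2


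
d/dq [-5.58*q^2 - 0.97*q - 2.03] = -11.16*q - 0.97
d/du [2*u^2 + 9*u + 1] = 4*u + 9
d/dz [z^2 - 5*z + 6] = 2*z - 5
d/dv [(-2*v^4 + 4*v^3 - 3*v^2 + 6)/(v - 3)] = (-6*v^4 + 32*v^3 - 39*v^2 + 18*v - 6)/(v^2 - 6*v + 9)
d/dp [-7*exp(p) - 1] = -7*exp(p)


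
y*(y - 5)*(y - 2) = y^3 - 7*y^2 + 10*y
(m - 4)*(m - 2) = m^2 - 6*m + 8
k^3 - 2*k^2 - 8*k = k*(k - 4)*(k + 2)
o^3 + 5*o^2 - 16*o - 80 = (o - 4)*(o + 4)*(o + 5)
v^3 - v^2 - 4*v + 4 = (v - 2)*(v - 1)*(v + 2)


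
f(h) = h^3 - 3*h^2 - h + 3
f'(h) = 3*h^2 - 6*h - 1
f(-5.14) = -206.92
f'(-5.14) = 109.10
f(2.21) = -3.07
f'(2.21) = 0.39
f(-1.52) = -5.92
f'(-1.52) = 15.05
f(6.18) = 118.27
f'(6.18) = 76.50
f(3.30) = 2.97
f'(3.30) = 11.87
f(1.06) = -0.24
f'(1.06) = -3.99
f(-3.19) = -56.80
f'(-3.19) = 48.67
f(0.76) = 0.95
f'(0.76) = -3.83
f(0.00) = 3.00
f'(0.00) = -1.00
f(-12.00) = -2145.00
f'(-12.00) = 503.00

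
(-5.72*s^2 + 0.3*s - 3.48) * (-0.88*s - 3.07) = 5.0336*s^3 + 17.2964*s^2 + 2.1414*s + 10.6836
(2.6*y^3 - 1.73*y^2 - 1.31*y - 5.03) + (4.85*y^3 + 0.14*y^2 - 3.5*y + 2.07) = 7.45*y^3 - 1.59*y^2 - 4.81*y - 2.96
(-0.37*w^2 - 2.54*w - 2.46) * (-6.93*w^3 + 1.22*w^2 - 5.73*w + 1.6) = 2.5641*w^5 + 17.1508*w^4 + 16.0691*w^3 + 10.961*w^2 + 10.0318*w - 3.936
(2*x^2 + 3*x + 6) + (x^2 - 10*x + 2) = 3*x^2 - 7*x + 8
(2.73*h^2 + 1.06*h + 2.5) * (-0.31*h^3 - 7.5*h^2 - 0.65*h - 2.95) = -0.8463*h^5 - 20.8036*h^4 - 10.4995*h^3 - 27.4925*h^2 - 4.752*h - 7.375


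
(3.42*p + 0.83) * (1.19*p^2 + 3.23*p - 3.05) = 4.0698*p^3 + 12.0343*p^2 - 7.7501*p - 2.5315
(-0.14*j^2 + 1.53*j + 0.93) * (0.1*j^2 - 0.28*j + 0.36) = -0.014*j^4 + 0.1922*j^3 - 0.3858*j^2 + 0.2904*j + 0.3348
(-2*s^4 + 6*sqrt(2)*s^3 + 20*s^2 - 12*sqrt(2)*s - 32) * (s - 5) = -2*s^5 + 6*sqrt(2)*s^4 + 10*s^4 - 30*sqrt(2)*s^3 + 20*s^3 - 100*s^2 - 12*sqrt(2)*s^2 - 32*s + 60*sqrt(2)*s + 160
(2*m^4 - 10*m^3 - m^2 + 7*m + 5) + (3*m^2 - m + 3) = 2*m^4 - 10*m^3 + 2*m^2 + 6*m + 8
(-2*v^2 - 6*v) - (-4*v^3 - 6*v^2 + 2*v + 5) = 4*v^3 + 4*v^2 - 8*v - 5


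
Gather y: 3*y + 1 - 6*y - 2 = -3*y - 1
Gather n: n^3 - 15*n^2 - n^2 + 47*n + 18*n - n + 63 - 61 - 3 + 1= n^3 - 16*n^2 + 64*n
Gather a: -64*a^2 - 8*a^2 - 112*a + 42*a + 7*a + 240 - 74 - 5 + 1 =-72*a^2 - 63*a + 162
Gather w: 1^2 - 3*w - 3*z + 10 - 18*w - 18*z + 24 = -21*w - 21*z + 35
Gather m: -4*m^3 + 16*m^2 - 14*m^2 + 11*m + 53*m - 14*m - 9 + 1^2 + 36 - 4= -4*m^3 + 2*m^2 + 50*m + 24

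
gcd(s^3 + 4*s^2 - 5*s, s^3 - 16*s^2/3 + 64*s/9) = s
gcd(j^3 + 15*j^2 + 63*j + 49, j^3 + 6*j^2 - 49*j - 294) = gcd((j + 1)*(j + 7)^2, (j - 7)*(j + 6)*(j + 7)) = j + 7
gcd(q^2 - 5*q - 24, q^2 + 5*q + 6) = q + 3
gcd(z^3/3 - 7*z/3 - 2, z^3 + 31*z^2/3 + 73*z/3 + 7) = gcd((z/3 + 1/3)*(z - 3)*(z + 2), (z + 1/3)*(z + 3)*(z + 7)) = 1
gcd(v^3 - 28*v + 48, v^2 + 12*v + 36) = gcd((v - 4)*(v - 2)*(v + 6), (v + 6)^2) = v + 6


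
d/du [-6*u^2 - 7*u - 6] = -12*u - 7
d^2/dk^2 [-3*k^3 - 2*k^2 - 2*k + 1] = -18*k - 4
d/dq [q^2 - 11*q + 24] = 2*q - 11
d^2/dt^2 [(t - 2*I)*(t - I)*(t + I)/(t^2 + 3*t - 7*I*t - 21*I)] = (t^3*(-50 - 30*I) + t^2*(-630 - 390*I) + t*(-2730 + 90*I) + 210 + 2050*I)/(t^6 + t^5*(9 - 21*I) + t^4*(-120 - 189*I) + t^3*(-1296 - 224*I) + t^2*(-3969 + 2520*I) + t*(-3969 + 9261*I) + 9261*I)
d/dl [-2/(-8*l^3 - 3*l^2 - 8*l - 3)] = 4*(-12*l^2 - 3*l - 4)/(8*l^3 + 3*l^2 + 8*l + 3)^2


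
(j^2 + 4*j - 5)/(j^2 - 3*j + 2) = (j + 5)/(j - 2)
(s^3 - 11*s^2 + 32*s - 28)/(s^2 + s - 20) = (s^3 - 11*s^2 + 32*s - 28)/(s^2 + s - 20)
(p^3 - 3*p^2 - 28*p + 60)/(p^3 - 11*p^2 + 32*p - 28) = (p^2 - p - 30)/(p^2 - 9*p + 14)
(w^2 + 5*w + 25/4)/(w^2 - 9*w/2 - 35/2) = (w + 5/2)/(w - 7)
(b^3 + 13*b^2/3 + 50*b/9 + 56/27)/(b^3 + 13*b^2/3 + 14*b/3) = (b^2 + 2*b + 8/9)/(b*(b + 2))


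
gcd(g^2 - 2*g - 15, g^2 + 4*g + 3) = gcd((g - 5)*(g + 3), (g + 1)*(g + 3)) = g + 3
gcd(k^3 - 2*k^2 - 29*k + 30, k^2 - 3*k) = 1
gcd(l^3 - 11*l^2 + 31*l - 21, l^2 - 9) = l - 3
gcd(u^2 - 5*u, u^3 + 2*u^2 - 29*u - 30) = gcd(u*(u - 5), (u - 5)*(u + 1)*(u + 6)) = u - 5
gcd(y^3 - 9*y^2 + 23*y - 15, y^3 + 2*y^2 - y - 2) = y - 1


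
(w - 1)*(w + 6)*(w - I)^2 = w^4 + 5*w^3 - 2*I*w^3 - 7*w^2 - 10*I*w^2 - 5*w + 12*I*w + 6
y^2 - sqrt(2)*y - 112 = (y - 8*sqrt(2))*(y + 7*sqrt(2))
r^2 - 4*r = r*(r - 4)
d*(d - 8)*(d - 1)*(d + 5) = d^4 - 4*d^3 - 37*d^2 + 40*d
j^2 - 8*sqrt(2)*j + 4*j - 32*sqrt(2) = (j + 4)*(j - 8*sqrt(2))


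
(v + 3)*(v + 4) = v^2 + 7*v + 12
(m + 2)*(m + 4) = m^2 + 6*m + 8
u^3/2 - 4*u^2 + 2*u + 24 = (u/2 + 1)*(u - 6)*(u - 4)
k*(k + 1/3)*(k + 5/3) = k^3 + 2*k^2 + 5*k/9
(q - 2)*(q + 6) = q^2 + 4*q - 12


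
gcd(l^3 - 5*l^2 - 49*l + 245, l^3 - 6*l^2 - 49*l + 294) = l^2 - 49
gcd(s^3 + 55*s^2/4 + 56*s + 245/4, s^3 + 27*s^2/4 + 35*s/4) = s^2 + 27*s/4 + 35/4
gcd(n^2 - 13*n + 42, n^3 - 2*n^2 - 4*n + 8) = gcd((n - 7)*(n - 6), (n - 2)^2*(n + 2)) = 1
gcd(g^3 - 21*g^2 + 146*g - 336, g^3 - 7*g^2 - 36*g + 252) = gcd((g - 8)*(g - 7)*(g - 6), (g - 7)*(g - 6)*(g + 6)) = g^2 - 13*g + 42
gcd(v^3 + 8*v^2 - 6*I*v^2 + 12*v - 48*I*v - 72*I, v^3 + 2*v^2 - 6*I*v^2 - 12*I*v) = v^2 + v*(2 - 6*I) - 12*I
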